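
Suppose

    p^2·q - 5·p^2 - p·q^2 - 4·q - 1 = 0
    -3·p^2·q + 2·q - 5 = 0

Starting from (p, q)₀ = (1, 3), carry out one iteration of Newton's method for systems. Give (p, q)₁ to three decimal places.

At (1, 3): F = (-24.000, -8.000).
Jacobian J = [[2·p·q - 10·p - q^2, p^2 - 2·p·q - 4], [-6·p·q, -3·p^2 + 2]].
At the point, J = [[-13.000, -9.000], [-18.000, -1.000]] (det J = -149.000).
Solving J·Δ = −F gives Δ = (-0.322, -2.201).
Then the next iterate is (p, q)₁ = (0.678, 0.799).

(0.678, 0.799)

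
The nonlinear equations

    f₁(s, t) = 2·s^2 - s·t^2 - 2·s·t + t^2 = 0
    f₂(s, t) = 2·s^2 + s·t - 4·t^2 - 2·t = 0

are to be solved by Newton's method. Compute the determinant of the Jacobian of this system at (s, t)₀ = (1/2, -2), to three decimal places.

J = [[4·s - t^2 - 2·t, -2·s·t - 2·s + 2·t], [4·s + t, s - 8·t - 2]].
At the point, J = [[2.000, -3.000], [0.000, 14.500]].
det J = 29.000.

29.000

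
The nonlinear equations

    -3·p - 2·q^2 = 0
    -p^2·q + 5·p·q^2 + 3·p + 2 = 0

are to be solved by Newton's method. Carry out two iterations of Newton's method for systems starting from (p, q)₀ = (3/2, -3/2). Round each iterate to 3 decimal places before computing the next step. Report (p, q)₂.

(0.271, 0.158)

At (3/2, -3/2): F = (-9.000, 26.750).
Jacobian J = [[-3, -4·q], [-2·p·q + 5·q^2 + 3, -p^2 + 10·p·q]].
At the point, J = [[-3.000, 6.000], [18.750, -24.750]] (det J = -38.250).
Solving J·Δ = −F gives Δ = (1.627, 2.314).
Then the next iterate is (p, q)₁ = (3.127, 0.814).
Round to (3.127, 0.814) and repeat: F = (-10.70619, 13.78129), J = [[-3.000, -3.256], [1.22222, 15.67565]].
Δ = (-2.856, -0.656), so (p, q)₂ = (0.271, 0.158).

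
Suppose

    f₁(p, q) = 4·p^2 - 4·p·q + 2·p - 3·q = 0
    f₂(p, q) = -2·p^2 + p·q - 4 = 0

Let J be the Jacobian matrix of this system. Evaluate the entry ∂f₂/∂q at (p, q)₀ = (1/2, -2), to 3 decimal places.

0.500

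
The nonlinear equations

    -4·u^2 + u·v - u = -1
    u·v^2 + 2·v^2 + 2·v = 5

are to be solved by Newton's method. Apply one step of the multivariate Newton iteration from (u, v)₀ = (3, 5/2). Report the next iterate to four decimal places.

(1.5353, 1.6816)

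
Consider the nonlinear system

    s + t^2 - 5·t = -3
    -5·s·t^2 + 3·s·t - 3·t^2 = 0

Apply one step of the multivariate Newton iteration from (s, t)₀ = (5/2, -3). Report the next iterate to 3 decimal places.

(4.897, -0.100)

At (5/2, -3): F = (29.500, -162.000).
Jacobian J = [[1, 2·t - 5], [-5·t^2 + 3·t, -10·s·t + 3·s - 6·t]].
At the point, J = [[1.000, -11.000], [-54.000, 100.500]] (det J = -493.500).
Solving J·Δ = −F gives Δ = (2.397, 2.900).
Then the next iterate is (s, t)₁ = (4.897, -0.100).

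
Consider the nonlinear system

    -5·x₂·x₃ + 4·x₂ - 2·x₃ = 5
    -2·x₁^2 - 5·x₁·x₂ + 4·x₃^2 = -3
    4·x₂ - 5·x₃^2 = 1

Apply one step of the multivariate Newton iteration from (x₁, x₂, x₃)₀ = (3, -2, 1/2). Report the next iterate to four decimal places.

(-12.0696, 1.2152, 1.0222)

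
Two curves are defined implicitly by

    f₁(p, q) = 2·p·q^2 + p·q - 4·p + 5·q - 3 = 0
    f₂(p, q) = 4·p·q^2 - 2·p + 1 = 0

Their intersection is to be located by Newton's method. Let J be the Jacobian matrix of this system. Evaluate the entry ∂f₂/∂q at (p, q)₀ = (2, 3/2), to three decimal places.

∂f₂/∂q = 8·p·q.
At (2, 3/2) this is 24.000.

24.000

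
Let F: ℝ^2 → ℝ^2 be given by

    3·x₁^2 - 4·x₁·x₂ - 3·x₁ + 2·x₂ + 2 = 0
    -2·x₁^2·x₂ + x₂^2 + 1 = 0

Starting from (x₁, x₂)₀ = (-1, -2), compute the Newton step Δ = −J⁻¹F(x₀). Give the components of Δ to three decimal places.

(0.556, 0.759)

At (-1, -2): F = (-4.000, 9.000).
Jacobian J = [[6·x₁ - 4·x₂ - 3, -4·x₁ + 2], [-4·x₁·x₂, -2·x₁^2 + 2·x₂]].
At the point, J = [[-1.000, 6.000], [-8.000, -6.000]] (det J = 54.000).
Solving J·Δ = −F gives Δ = (0.556, 0.759).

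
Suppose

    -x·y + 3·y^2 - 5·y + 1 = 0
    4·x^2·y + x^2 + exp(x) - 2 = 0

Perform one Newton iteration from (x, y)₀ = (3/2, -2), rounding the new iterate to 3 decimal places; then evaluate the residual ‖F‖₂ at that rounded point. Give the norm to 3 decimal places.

5.984

At (3/2, -2): F = (26.000, -13.26831).
Jacobian J = [[-y, -x + 6·y - 5], [8·x·y + 2·x + exp(x), 4·x^2]].
At the point, J = [[2.000, -18.500], [-16.51831, 9.000]] (det J = -287.58875).
Solving J·Δ = −F gives Δ = (-0.040, 1.401).
Then the next iterate is (x, y)₁ = (1.460, -0.599).
Re-evaluating at (1.460, -0.599): F = (5.94594, -0.66975), so ‖F‖₂ = 5.984.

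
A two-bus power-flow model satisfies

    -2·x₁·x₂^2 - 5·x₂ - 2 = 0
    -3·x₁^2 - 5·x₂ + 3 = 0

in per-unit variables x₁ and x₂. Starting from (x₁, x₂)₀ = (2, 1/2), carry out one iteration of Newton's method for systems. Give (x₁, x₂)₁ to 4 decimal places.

(1.2796, -0.0711)

At (2, 1/2): F = (-5.5000, -11.5000).
Jacobian J = [[-2·x₂^2, -4·x₁·x₂ - 5], [-6·x₁, -5]].
At the point, J = [[-0.5000, -9.0000], [-12.0000, -5.0000]] (det J = -105.5000).
Solving J·Δ = −F gives Δ = (-0.7204, -0.5711).
Then the next iterate is (x₁, x₂)₁ = (1.2796, -0.0711).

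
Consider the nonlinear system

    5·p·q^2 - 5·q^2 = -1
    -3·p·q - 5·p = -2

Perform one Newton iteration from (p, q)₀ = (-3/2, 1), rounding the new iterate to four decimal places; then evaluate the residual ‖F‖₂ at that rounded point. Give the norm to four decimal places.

2.2349

At (-3/2, 1): F = (-11.5000, 14.0000).
Jacobian J = [[5·q^2, 10·p·q - 10·q], [-3·q - 5, -3·p]].
At the point, J = [[5.0000, -25.0000], [-8.0000, 4.5000]] (det J = -177.5000).
Solving J·Δ = −F gives Δ = (1.6803, -0.1239).
Then the next iterate is (p, q)₁ = (0.1803, 0.8761).
Re-evaluating at (0.1803, 0.8761): F = (-2.145809, 0.624618), so ‖F‖₂ = 2.2349.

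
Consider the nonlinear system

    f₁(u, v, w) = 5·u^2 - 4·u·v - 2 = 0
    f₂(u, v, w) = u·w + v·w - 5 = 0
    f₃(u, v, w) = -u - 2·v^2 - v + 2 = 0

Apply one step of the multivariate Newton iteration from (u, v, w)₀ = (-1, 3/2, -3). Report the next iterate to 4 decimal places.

(-0.5603, 1.0086, 9.6897)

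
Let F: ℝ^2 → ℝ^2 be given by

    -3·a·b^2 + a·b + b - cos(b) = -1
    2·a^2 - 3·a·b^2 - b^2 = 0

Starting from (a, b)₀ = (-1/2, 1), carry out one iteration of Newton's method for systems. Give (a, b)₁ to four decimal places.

(-0.4045, 0.4774)

At (-1/2, 1): F = (2.459698, 1.0000).
Jacobian J = [[-3·b^2 + b, -6·a·b + a + sin(b) + 1], [4·a - 3·b^2, -6·a·b - 2·b]].
At the point, J = [[-2.0000, 4.341471], [-5.0000, 1.0000]] (det J = 19.707355).
Solving J·Δ = −F gives Δ = (0.0955, -0.5226).
Then the next iterate is (a, b)₁ = (-0.4045, 0.4774).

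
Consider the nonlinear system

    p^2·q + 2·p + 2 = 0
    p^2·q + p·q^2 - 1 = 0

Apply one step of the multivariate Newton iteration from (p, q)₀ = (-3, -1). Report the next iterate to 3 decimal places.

(-1.632, -0.772)

At (-3, -1): F = (-13.000, -13.000).
Jacobian J = [[2·p·q + 2, p^2], [2·p·q + q^2, p^2 + 2·p·q]].
At the point, J = [[8.000, 9.000], [7.000, 15.000]] (det J = 57.000).
Solving J·Δ = −F gives Δ = (1.368, 0.228).
Then the next iterate is (p, q)₁ = (-1.632, -0.772).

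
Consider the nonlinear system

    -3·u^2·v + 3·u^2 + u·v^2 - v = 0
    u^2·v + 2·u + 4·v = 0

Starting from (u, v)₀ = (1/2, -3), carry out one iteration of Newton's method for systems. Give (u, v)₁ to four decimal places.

(0.6324, -0.2041)

At (1/2, -3): F = (10.5000, -11.7500).
Jacobian J = [[-6·u·v + 6·u + v^2, -3·u^2 + 2·u·v - 1], [2·u·v + 2, u^2 + 4]].
At the point, J = [[21.0000, -4.7500], [-1.0000, 4.2500]] (det J = 84.5000).
Solving J·Δ = −F gives Δ = (0.1324, 2.7959).
Then the next iterate is (u, v)₁ = (0.6324, -0.2041).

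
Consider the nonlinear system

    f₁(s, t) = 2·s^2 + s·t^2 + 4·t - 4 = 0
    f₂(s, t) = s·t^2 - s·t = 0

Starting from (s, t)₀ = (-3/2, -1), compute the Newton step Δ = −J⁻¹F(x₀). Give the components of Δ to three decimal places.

At (-3/2, -1): F = (-5.000, -3.000).
Jacobian J = [[4·s + t^2, 2·s·t + 4], [t^2 - t, 2·s·t - s]].
At the point, J = [[-5.000, 7.000], [2.000, 4.500]] (det J = -36.500).
Solving J·Δ = −F gives Δ = (-0.041, 0.685).

(-0.041, 0.685)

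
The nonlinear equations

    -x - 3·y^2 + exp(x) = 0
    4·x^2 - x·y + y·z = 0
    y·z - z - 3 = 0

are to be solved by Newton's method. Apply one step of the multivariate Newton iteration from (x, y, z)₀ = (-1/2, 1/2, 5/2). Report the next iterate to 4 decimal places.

(-0.7100, 0.6464, -5.2681)

At (-1/2, 1/2, 5/2): F = (0.356531, 2.5000, -4.2500).
Jacobian J = [[exp(x) - 1, -6·y, 0], [8·x - y, -x + z, y], [0, z, y - 1]].
At the point, J = [[-0.393469, -3.0000, 0.0000], [-4.5000, 3.0000, 0.5000], [0.0000, 2.5000, -0.5000]] (det J = 7.832041).
Solving J·Δ = −F gives Δ = (-0.2100, 0.1464, -7.7681).
Then the next iterate is (x, y, z)₁ = (-0.7100, 0.6464, -5.2681).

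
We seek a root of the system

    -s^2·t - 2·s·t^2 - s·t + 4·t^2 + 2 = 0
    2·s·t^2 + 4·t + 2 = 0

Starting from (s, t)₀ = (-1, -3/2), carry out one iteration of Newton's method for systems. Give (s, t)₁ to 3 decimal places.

(-1.095, -0.607)

At (-1, -3/2): F = (15.500, -8.500).
Jacobian J = [[-2·s·t - 2·t^2 - t, -s^2 - 4·s·t - s + 8·t], [2·t^2, 4·s·t + 4]].
At the point, J = [[-6.000, -18.000], [4.500, 10.000]] (det J = 21.000).
Solving J·Δ = −F gives Δ = (-0.095, 0.893).
Then the next iterate is (s, t)₁ = (-1.095, -0.607).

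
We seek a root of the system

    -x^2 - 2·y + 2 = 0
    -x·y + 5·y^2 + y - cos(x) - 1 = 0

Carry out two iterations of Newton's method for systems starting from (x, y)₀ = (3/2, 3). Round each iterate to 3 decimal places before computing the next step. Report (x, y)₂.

At (3/2, 3): F = (-6.250, 42.42926).
Jacobian J = [[-2·x, -2], [-y + sin(x), -x + 10·y + 1]].
At the point, J = [[-3.000, -2.000], [-2.00251, 29.500]] (det J = -92.50501).
Solving J·Δ = −F gives Δ = (-1.076, -1.511).
Then the next iterate is (x, y)₁ = (0.424, 1.489).
Round to (0.424, 1.489) and repeat: F = (-1.15778, 10.03182), J = [[-0.848, -2.000], [-1.07759, 15.466]].
Δ = (0.141, -0.639), so (x, y)₂ = (0.565, 0.850).

(0.565, 0.850)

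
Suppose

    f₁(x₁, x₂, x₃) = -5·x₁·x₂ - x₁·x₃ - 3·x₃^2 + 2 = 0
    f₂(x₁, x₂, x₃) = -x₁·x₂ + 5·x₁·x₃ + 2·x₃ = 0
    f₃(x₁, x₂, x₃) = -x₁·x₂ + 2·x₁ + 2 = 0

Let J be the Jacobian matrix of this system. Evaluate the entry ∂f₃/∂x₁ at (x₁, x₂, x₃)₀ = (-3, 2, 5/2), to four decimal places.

0.0000

∂f₃/∂x₁ = -x₂ + 2.
At (-3, 2, 5/2) this is 0.0000.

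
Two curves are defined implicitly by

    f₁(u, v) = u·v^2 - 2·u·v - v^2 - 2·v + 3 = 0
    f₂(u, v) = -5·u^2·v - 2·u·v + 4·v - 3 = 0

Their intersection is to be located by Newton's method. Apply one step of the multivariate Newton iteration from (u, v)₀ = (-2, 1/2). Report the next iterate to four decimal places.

(0.6667, 1.7500)

At (-2, 1/2): F = (3.2500, -9.0000).
Jacobian J = [[v^2 - 2·v, 2·u·v - 2·u - 2·v - 2], [-10·u·v - 2·v, -5·u^2 - 2·u + 4]].
At the point, J = [[-0.7500, -1.0000], [9.0000, -12.0000]] (det J = 18.0000).
Solving J·Δ = −F gives Δ = (2.6667, 1.2500).
Then the next iterate is (u, v)₁ = (0.6667, 1.7500).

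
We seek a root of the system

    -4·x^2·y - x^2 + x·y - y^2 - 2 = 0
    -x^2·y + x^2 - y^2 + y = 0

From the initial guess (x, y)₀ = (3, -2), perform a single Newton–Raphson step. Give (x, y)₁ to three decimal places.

(1.881, -1.785)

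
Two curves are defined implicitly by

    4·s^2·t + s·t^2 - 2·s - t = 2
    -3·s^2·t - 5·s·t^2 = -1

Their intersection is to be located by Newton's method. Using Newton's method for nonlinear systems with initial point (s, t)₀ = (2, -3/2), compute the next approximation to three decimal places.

(1.180, -0.998)

At (2, -3/2): F = (-24.000, -3.500).
Jacobian J = [[8·s·t + t^2 - 2, 4·s^2 + 2·s·t - 1], [-6·s·t - 5·t^2, -3·s^2 - 10·s·t]].
At the point, J = [[-23.750, 9.000], [6.750, 18.000]] (det J = -488.250).
Solving J·Δ = −F gives Δ = (-0.820, 0.502).
Then the next iterate is (s, t)₁ = (1.180, -0.998).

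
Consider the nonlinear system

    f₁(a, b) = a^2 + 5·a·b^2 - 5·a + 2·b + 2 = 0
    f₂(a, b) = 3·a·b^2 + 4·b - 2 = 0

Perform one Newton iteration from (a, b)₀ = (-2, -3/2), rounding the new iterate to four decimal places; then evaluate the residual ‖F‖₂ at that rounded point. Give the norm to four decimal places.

4.8793

At (-2, -3/2): F = (-9.5000, -21.5000).
Jacobian J = [[2·a + 5·b^2 - 5, 10·a·b + 2], [3·b^2, 6·a·b + 4]].
At the point, J = [[2.2500, 32.0000], [6.7500, 22.0000]] (det J = -166.5000).
Solving J·Δ = −F gives Δ = (2.8769, 0.0946).
Then the next iterate is (a, b)₁ = (0.8769, -1.4054).
Re-evaluating at (0.8769, -1.4054): F = (4.233695, -2.425575), so ‖F‖₂ = 4.8793.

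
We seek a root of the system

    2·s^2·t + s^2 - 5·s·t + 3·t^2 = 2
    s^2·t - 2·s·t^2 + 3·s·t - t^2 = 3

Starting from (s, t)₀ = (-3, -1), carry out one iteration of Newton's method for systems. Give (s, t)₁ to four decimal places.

At (-3, -1): F = (-23.0000, 2.0000).
Jacobian J = [[4·s·t + 2·s - 5·t, 2·s^2 - 5·s + 6·t], [2·s·t - 2·t^2 + 3·t, s^2 - 4·s·t + 3·s - 2·t]].
At the point, J = [[11.0000, 27.0000], [1.0000, -10.0000]] (det J = -137.0000).
Solving J·Δ = −F gives Δ = (1.2847, 0.3285).
Then the next iterate is (s, t)₁ = (-1.7153, -0.6715).

(-1.7153, -0.6715)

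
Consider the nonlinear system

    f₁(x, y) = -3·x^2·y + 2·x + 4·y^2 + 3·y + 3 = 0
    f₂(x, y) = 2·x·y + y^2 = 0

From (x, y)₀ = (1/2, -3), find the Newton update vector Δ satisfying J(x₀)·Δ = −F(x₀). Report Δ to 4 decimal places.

(-0.1927, 1.4313)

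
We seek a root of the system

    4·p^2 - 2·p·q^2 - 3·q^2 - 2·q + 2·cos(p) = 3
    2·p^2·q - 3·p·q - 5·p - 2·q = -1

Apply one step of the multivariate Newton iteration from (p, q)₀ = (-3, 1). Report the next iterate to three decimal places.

At (-3, 1): F = (32.02002, 41.000).
Jacobian J = [[8·p - 2·q^2 - 2·sin(p), -4·p·q - 6·q - 2], [4·p·q - 3·q - 5, 2·p^2 - 3·p - 2]].
At the point, J = [[-25.71776, 4.000], [-20.000, 25.000]] (det J = -562.94400).
Solving J·Δ = −F gives Δ = (1.131, -0.735).
Then the next iterate is (p, q)₁ = (-1.869, 0.265).

(-1.869, 0.265)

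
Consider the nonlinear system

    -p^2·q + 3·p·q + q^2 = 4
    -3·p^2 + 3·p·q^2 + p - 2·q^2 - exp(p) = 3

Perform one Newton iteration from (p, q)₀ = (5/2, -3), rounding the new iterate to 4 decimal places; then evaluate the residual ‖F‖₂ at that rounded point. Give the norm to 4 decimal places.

0.9160

At (5/2, -3): F = (1.2500, 18.067506).
Jacobian J = [[-2·p·q + 3·q, -p^2 + 3·p + 2·q], [-6·p + 3·q^2 - exp(p) + 1, 6·p·q - 4·q]].
At the point, J = [[6.0000, -4.7500], [0.817506, -33.0000]] (det J = -194.116846).
Solving J·Δ = −F gives Δ = (0.2296, 0.5532).
Then the next iterate is (p, q)₁ = (2.7296, -2.4468).
Re-evaluating at (2.7296, -2.4468): F = (0.180887, -0.898009), so ‖F‖₂ = 0.9160.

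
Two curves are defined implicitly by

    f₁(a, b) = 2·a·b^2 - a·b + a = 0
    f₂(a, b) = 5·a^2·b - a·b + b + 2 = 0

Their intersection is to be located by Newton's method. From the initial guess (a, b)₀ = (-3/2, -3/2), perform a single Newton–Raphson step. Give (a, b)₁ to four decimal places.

At (-3/2, -3/2): F = (-10.5000, -18.6250).
Jacobian J = [[2·b^2 - b + 1, 4·a·b - a], [10·a·b - b, 5·a^2 - a + 1]].
At the point, J = [[7.0000, 10.5000], [24.0000, 13.7500]] (det J = -155.7500).
Solving J·Δ = −F gives Δ = (0.3287, 0.7809).
Then the next iterate is (a, b)₁ = (-1.1713, -0.7191).

(-1.1713, -0.7191)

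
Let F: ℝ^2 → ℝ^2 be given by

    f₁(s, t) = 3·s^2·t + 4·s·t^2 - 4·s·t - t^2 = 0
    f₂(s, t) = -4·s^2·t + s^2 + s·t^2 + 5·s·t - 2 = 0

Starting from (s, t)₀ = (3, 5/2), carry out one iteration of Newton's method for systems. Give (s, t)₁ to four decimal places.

(2.4140, 1.4844)

At (3, 5/2): F = (106.2500, -26.7500).
Jacobian J = [[6·s·t + 4·t^2 - 4·t, 3·s^2 + 8·s·t - 4·s - 2·t], [-8·s·t + 2·s + t^2 + 5·t, -4·s^2 + 2·s·t + 5·s]].
At the point, J = [[60.0000, 70.0000], [-35.2500, -6.0000]] (det J = 2107.5000).
Solving J·Δ = −F gives Δ = (-0.5860, -1.0156).
Then the next iterate is (s, t)₁ = (2.4140, 1.4844).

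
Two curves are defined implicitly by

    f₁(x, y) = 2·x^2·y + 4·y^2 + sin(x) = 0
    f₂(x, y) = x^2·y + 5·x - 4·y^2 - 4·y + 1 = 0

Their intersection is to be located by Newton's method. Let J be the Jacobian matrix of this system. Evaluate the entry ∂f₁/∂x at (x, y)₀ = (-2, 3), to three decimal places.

-24.416

∂f₁/∂x = 4·x·y + cos(x).
At (-2, 3) this is -24.416.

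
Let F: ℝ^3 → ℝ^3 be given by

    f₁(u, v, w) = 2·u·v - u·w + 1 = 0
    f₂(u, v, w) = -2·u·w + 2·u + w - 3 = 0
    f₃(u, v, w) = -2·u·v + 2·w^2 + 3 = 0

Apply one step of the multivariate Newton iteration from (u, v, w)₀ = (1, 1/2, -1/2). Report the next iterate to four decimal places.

(1.7647, -0.4265, 1.2941)

At (1, 1/2, -1/2): F = (2.5000, -0.5000, 2.5000).
Jacobian J = [[2·v - w, 2·u, -u], [-2·w + 2, 0, -2·u + 1], [-2·v, -2·u, 4·w]].
At the point, J = [[1.5000, 2.0000, -1.0000], [3.0000, 0.0000, -1.0000], [-1.0000, -2.0000, -2.0000]] (det J = 17.0000).
Solving J·Δ = −F gives Δ = (0.7647, -0.9265, 1.7941).
Then the next iterate is (u, v, w)₁ = (1.7647, -0.4265, 1.2941).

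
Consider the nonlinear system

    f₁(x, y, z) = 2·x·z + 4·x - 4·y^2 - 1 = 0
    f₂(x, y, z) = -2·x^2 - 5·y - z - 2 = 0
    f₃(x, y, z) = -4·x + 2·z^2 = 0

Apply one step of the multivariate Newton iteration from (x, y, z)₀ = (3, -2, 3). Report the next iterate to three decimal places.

(1.908, -1.806, 2.136)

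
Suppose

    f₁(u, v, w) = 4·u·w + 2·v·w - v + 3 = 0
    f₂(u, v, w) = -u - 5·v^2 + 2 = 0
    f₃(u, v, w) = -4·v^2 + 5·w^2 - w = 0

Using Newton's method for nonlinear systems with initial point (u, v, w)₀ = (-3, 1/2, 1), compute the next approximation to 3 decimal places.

At (-3, 1/2, 1): F = (-8.500, 3.750, 3.000).
Jacobian J = [[4·w, 2·w - 1, 4·u + 2·v], [-1, -10·v, 0], [0, -8·v, 10·w - 1]].
At the point, J = [[4.000, 1.000, -11.000], [-1.000, -5.000, 0.000], [0.000, -4.000, 9.000]] (det J = -215.000).
Solving J·Δ = −F gives Δ = (1.622, 0.426, -0.144).
Then the next iterate is (u, v, w)₁ = (-1.378, 0.926, 0.856).

(-1.378, 0.926, 0.856)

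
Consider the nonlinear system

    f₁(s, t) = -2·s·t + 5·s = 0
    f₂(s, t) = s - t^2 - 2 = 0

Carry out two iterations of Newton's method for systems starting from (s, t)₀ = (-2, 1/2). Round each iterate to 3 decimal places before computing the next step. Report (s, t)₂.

At (-2, 1/2): F = (-8.000, -4.250).
Jacobian J = [[-2·t + 5, -2·s], [1, -2·t]].
At the point, J = [[4.000, 4.000], [1.000, -1.000]] (det J = -8.000).
Solving J·Δ = −F gives Δ = (3.125, -1.125).
Then the next iterate is (s, t)₁ = (1.125, -0.625).
Round to (1.125, -0.625) and repeat: F = (7.03125, -1.26562), J = [[6.250, -2.250], [1.000, 1.250]].
Δ = (-0.590, 1.485), so (s, t)₂ = (0.535, 0.860).

(0.535, 0.860)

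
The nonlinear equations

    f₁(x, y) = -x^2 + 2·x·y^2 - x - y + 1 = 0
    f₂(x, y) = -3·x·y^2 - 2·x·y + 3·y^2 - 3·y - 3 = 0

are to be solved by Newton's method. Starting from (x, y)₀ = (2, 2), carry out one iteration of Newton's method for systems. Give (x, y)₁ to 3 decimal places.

At (2, 2): F = (9.000, -29.000).
Jacobian J = [[-2·x + 2·y^2 - 1, 4·x·y - 1], [-3·y^2 - 2·y, -6·x·y - 2·x + 6·y - 3]].
At the point, J = [[3.000, 15.000], [-16.000, -19.000]] (det J = 183.000).
Solving J·Δ = −F gives Δ = (-1.443, -0.311).
Then the next iterate is (x, y)₁ = (0.557, 1.689).

(0.557, 1.689)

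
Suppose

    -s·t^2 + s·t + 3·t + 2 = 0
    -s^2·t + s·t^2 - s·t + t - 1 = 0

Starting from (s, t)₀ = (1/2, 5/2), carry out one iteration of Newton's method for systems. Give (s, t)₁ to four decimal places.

(2.0757, 0.7838)

At (1/2, 5/2): F = (7.6250, 2.7500).
Jacobian J = [[-t^2 + t, -2·s·t + s + 3], [-2·s·t + t^2 - t, -s^2 + 2·s·t - s + 1]].
At the point, J = [[-3.7500, 1.0000], [1.2500, 2.7500]] (det J = -11.5625).
Solving J·Δ = −F gives Δ = (1.5757, -1.7162).
Then the next iterate is (s, t)₁ = (2.0757, 0.7838).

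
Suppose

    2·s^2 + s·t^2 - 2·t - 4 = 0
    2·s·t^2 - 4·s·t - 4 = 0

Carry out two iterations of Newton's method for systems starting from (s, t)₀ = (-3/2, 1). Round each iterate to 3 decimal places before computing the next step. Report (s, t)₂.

(-1.986, 0.985)

At (-3/2, 1): F = (-3.000, -1.000).
Jacobian J = [[4·s + t^2, 2·s·t - 2], [2·t^2 - 4·t, 4·s·t - 4·s]].
At the point, J = [[-5.000, -5.000], [-2.000, 0.000]] (det J = -10.000).
Solving J·Δ = −F gives Δ = (-0.500, -0.100).
Then the next iterate is (s, t)₁ = (-2.000, 0.900).
Round to (-2.000, 0.900) and repeat: F = (0.580, -0.040), J = [[-7.190, -5.600], [-1.980, 0.800]].
Δ = (0.014, 0.085), so (s, t)₂ = (-1.986, 0.985).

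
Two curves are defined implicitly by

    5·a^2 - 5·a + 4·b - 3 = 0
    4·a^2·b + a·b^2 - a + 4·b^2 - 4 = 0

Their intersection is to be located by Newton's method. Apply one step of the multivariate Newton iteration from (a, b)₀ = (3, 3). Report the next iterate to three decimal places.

(1.536, 2.399)

At (3, 3): F = (39.000, 164.000).
Jacobian J = [[10·a - 5, 4], [8·a·b + b^2 - 1, 4·a^2 + 2·a·b + 8·b]].
At the point, J = [[25.000, 4.000], [80.000, 78.000]] (det J = 1630.000).
Solving J·Δ = −F gives Δ = (-1.464, -0.601).
Then the next iterate is (a, b)₁ = (1.536, 2.399).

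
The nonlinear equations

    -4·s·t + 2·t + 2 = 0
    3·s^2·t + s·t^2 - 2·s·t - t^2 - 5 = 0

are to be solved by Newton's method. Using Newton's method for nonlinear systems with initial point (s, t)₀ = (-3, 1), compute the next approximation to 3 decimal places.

(-3.386, -0.253)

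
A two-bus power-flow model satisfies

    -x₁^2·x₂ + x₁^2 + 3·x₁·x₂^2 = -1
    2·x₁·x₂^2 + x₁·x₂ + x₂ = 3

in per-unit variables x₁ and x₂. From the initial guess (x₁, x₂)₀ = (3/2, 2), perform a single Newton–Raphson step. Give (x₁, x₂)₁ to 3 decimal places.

(2.329, 0.463)

At (3/2, 2): F = (16.750, 14.000).
Jacobian J = [[-2·x₁·x₂ + 2·x₁ + 3·x₂^2, -x₁^2 + 6·x₁·x₂], [2·x₂^2 + x₂, 4·x₁·x₂ + x₁ + 1]].
At the point, J = [[9.000, 15.750], [10.000, 14.500]] (det J = -27.000).
Solving J·Δ = −F gives Δ = (0.829, -1.537).
Then the next iterate is (x₁, x₂)₁ = (2.329, 0.463).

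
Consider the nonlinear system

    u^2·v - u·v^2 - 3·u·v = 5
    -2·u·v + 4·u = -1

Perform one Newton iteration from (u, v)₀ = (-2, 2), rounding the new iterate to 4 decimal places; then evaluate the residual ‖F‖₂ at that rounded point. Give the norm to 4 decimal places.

4.7633

At (-2, 2): F = (23.0000, 1.0000).
Jacobian J = [[2·u·v - v^2 - 3·v, u^2 - 2·u·v - 3·u], [-2·v + 4, -2·u]].
At the point, J = [[-18.0000, 18.0000], [0.0000, 4.0000]] (det J = -72.0000).
Solving J·Δ = −F gives Δ = (1.0278, -0.2500).
Then the next iterate is (u, v)₁ = (-0.9722, 1.7500).
Re-evaluating at (-0.9722, 1.7500): F = (4.735465, 0.5139), so ‖F‖₂ = 4.7633.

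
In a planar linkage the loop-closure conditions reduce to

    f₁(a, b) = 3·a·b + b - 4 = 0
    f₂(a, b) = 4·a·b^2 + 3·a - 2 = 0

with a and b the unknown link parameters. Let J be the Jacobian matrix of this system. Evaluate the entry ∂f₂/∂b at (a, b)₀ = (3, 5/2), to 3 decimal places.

∂f₂/∂b = 8·a·b.
At (3, 5/2) this is 60.000.

60.000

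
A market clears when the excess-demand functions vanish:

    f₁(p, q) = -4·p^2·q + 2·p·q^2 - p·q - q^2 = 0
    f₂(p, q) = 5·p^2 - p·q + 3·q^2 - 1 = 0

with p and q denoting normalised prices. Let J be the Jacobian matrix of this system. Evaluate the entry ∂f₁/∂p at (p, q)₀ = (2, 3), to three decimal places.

-33.000

∂f₁/∂p = -8·p·q + 2·q^2 - q.
At (2, 3) this is -33.000.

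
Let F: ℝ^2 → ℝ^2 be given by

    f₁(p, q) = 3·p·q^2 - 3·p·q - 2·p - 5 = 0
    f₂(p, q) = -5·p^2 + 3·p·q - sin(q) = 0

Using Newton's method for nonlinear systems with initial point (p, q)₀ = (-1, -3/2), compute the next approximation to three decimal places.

At (-1, -3/2): F = (-14.250, 0.49749).
Jacobian J = [[3·q^2 - 3·q - 2, 6·p·q - 3·p], [-10·p + 3·q, 3·p - cos(q)]].
At the point, J = [[9.250, 12.000], [5.500, -3.07074]] (det J = -94.40432).
Solving J·Δ = −F gives Δ = (0.400, 0.879).
Then the next iterate is (p, q)₁ = (-0.600, -0.621).

(-0.600, -0.621)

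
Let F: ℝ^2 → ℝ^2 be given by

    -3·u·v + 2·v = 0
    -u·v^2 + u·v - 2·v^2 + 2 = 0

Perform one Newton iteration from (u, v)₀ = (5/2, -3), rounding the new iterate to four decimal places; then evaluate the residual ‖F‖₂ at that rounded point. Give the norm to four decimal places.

At (5/2, -3): F = (16.5000, -46.0000).
Jacobian J = [[-3·v, -3·u + 2], [-v^2 + v, -2·u·v + u - 4·v]].
At the point, J = [[9.0000, -5.5000], [-12.0000, 29.5000]] (det J = 199.5000).
Solving J·Δ = −F gives Δ = (-1.1717, 1.0827).
Then the next iterate is (u, v)₁ = (1.3283, -1.9173).
Re-evaluating at (1.3283, -1.9173): F = (3.805649, -12.781711), so ‖F‖₂ = 13.3362.

13.3362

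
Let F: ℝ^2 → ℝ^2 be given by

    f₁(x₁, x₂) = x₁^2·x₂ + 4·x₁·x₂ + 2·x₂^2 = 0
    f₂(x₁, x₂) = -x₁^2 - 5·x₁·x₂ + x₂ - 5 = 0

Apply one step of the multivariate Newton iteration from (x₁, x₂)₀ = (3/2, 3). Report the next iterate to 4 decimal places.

(0.3429, 2.0888)

At (3/2, 3): F = (42.7500, -26.7500).
Jacobian J = [[2·x₁·x₂ + 4·x₂, x₁^2 + 4·x₁ + 4·x₂], [-2·x₁ - 5·x₂, -5·x₁ + 1]].
At the point, J = [[21.0000, 20.2500], [-18.0000, -6.5000]] (det J = 228.0000).
Solving J·Δ = −F gives Δ = (-1.1571, -0.9112).
Then the next iterate is (x₁, x₂)₁ = (0.3429, 2.0888).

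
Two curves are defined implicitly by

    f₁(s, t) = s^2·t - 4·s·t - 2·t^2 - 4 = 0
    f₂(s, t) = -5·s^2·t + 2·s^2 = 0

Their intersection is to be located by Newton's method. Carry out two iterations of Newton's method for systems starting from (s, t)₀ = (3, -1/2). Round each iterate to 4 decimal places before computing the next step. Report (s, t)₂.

(0.6165, 0.6809)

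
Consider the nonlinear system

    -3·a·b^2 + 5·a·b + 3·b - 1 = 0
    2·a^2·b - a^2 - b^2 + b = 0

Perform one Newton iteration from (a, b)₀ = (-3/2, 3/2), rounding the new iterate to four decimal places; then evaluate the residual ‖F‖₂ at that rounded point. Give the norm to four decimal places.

1.4633

At (-3/2, 3/2): F = (2.3750, 3.7500).
Jacobian J = [[-3·b^2 + 5·b, -6·a·b + 5·a + 3], [4·a·b - 2·a, 2·a^2 - 2·b + 1]].
At the point, J = [[0.7500, 9.0000], [-6.0000, 2.5000]] (det J = 55.8750).
Solving J·Δ = −F gives Δ = (0.4978, -0.3054).
Then the next iterate is (a, b)₁ = (-1.0022, 1.1946).
Re-evaluating at (-1.0022, 1.1946): F = (0.888286, 1.162850), so ‖F‖₂ = 1.4633.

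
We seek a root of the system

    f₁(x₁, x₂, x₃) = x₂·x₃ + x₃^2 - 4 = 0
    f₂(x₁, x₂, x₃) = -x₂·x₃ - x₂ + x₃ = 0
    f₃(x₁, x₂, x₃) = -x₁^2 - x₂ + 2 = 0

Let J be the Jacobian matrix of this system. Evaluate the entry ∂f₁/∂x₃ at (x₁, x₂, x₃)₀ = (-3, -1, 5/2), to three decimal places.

4.000

∂f₁/∂x₃ = x₂ + 2·x₃.
At (-3, -1, 5/2) this is 4.000.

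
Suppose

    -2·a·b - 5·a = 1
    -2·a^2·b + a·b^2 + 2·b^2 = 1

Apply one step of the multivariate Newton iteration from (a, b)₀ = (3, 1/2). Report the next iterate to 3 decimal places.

(-1.471, 1.805)

At (3, 1/2): F = (-19.000, -8.750).
Jacobian J = [[-2·b - 5, -2·a], [-4·a·b + b^2, -2·a^2 + 2·a·b + 4·b]].
At the point, J = [[-6.000, -6.000], [-5.750, -13.000]] (det J = 43.500).
Solving J·Δ = −F gives Δ = (-4.471, 1.305).
Then the next iterate is (a, b)₁ = (-1.471, 1.805).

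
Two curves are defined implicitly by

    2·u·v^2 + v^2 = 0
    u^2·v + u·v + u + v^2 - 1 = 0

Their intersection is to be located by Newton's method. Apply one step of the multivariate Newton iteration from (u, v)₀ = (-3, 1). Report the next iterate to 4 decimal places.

(-3.4167, 0.4167)

At (-3, 1): F = (-5.0000, 3.0000).
Jacobian J = [[2·v^2, 4·u·v + 2·v], [2·u·v + v + 1, u^2 + u + 2·v]].
At the point, J = [[2.0000, -10.0000], [-4.0000, 8.0000]] (det J = -24.0000).
Solving J·Δ = −F gives Δ = (-0.4167, -0.5833).
Then the next iterate is (u, v)₁ = (-3.4167, 0.4167).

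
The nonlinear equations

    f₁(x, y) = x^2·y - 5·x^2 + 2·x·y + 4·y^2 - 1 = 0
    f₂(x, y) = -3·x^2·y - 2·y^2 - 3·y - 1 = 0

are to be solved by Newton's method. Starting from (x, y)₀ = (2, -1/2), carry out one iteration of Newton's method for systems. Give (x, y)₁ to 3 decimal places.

(0.953, -0.522)

At (2, -1/2): F = (-24.000, 6.000).
Jacobian J = [[2·x·y - 10·x + 2·y, x^2 + 2·x + 8·y], [-6·x·y, -3·x^2 - 4·y - 3]].
At the point, J = [[-23.000, 4.000], [6.000, -13.000]] (det J = 275.000).
Solving J·Δ = −F gives Δ = (-1.047, -0.022).
Then the next iterate is (x, y)₁ = (0.953, -0.522).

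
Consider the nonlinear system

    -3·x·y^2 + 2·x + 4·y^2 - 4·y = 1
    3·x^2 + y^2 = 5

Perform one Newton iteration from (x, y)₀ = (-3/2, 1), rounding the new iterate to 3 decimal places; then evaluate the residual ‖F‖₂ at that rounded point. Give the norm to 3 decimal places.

At (-3/2, 1): F = (0.500, 2.750).
Jacobian J = [[-3·y^2 + 2, -6·x·y + 8·y - 4], [6·x, 2·y]].
At the point, J = [[-1.000, 13.000], [-9.000, 2.000]] (det J = 115.000).
Solving J·Δ = −F gives Δ = (0.302, -0.015).
Then the next iterate is (x, y)₁ = (-1.198, 0.985).
Re-evaluating at (-1.198, 0.985): F = (0.03189, 0.27584), so ‖F‖₂ = 0.278.

0.278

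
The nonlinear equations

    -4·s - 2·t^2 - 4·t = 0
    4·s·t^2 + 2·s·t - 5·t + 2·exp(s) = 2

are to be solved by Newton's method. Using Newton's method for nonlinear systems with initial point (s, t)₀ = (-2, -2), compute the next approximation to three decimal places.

At (-2, -2): F = (8.000, -15.72933).
Jacobian J = [[-4, -4·t - 4], [4·t^2 + 2·t + 2·exp(s), 8·s·t + 2·s - 5]].
At the point, J = [[-4.000, 4.000], [12.27067, 23.000]] (det J = -141.08268).
Solving J·Δ = −F gives Δ = (1.750, -0.250).
Then the next iterate is (s, t)₁ = (-0.250, -2.250).

(-0.250, -2.250)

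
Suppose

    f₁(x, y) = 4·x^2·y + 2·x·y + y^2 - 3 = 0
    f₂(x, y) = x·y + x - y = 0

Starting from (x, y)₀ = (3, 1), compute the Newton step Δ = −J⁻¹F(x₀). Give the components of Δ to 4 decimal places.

At (3, 1): F = (40.0000, 5.0000).
Jacobian J = [[8·x·y + 2·y, 4·x^2 + 2·x + 2·y], [y + 1, x - 1]].
At the point, J = [[26.0000, 44.0000], [2.0000, 2.0000]] (det J = -36.0000).
Solving J·Δ = −F gives Δ = (-3.8889, 1.3889).

(-3.8889, 1.3889)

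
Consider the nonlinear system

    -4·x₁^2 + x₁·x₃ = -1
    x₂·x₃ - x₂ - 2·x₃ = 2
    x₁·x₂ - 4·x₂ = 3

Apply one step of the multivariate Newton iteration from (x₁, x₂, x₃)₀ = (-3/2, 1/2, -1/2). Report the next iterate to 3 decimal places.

At (-3/2, 1/2, -1/2): F = (-7.250, -1.750, -5.750).
Jacobian J = [[-8·x₁ + x₃, 0, x₁], [0, x₃ - 1, x₂ - 2], [x₂, x₁ - 4, 0]].
At the point, J = [[11.500, 0.000, -1.500], [0.000, -1.500, -1.500], [0.500, -5.500, 0.000]] (det J = -96.000).
Solving J·Δ = −F gives Δ = (0.607, -0.990, -0.176).
Then the next iterate is (x₁, x₂, x₃)₁ = (-0.893, -0.490, -0.676).

(-0.893, -0.490, -0.676)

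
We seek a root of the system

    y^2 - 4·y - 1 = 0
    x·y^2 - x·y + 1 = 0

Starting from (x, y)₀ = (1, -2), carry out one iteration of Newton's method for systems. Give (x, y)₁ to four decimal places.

(0.9792, -0.6250)

At (1, -2): F = (11.0000, 7.0000).
Jacobian J = [[0, 2·y - 4], [y^2 - y, 2·x·y - x]].
At the point, J = [[0.0000, -8.0000], [6.0000, -5.0000]] (det J = 48.0000).
Solving J·Δ = −F gives Δ = (-0.0208, 1.3750).
Then the next iterate is (x, y)₁ = (0.9792, -0.6250).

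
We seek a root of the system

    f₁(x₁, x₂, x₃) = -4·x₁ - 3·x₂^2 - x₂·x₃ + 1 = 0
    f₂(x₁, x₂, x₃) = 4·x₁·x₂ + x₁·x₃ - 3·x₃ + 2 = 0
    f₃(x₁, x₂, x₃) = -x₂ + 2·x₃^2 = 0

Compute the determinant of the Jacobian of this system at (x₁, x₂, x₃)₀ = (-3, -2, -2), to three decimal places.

-1460.000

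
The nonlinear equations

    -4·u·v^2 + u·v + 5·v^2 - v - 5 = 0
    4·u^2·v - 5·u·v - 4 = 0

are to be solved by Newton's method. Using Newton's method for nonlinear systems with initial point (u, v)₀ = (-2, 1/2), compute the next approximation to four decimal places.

(-0.1033, 0.9198)

At (-2, 1/2): F = (-3.2500, 9.0000).
Jacobian J = [[-4·v^2 + v, -8·u·v + u + 10·v - 1], [8·u·v - 5·v, 4·u^2 - 5·u]].
At the point, J = [[-0.5000, 10.0000], [-10.5000, 26.0000]] (det J = 92.0000).
Solving J·Δ = −F gives Δ = (1.8967, 0.4198).
Then the next iterate is (u, v)₁ = (-0.1033, 0.9198).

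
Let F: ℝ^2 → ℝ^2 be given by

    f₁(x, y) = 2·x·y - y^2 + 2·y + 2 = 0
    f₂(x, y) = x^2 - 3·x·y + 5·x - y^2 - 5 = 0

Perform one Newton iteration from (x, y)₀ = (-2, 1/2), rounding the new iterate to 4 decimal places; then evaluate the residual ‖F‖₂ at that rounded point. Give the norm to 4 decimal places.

23.9311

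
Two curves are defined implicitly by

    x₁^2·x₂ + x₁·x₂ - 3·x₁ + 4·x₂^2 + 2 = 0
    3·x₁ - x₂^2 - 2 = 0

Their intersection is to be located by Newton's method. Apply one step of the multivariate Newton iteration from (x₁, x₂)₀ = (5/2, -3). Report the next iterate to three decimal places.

At (5/2, -3): F = (4.250, -3.500).
Jacobian J = [[2·x₁·x₂ + x₂ - 3, x₁^2 + x₁ + 8·x₂], [3, -2·x₂]].
At the point, J = [[-21.000, -15.250], [3.000, 6.000]] (det J = -80.250).
Solving J·Δ = −F gives Δ = (-0.347, 0.757).
Then the next iterate is (x₁, x₂)₁ = (2.153, -2.243).

(2.153, -2.243)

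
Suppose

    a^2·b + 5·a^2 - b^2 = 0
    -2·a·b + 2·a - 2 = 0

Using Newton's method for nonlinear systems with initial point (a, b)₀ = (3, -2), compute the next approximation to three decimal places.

At (3, -2): F = (23.000, 16.000).
Jacobian J = [[2·a·b + 10·a, a^2 - 2·b], [-2·b + 2, -2·a]].
At the point, J = [[18.000, 13.000], [6.000, -6.000]] (det J = -186.000).
Solving J·Δ = −F gives Δ = (-1.860, 0.806).
Then the next iterate is (a, b)₁ = (1.140, -1.194).

(1.140, -1.194)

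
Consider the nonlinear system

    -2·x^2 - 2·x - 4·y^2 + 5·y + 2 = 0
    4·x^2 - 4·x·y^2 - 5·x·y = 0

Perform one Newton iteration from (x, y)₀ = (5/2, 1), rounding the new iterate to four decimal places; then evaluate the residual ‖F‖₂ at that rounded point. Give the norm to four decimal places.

At (5/2, 1): F = (-14.5000, 2.5000).
Jacobian J = [[-4·x - 2, -8·y + 5], [8·x - 4·y^2 - 5·y, -8·x·y - 5·x]].
At the point, J = [[-12.0000, -3.0000], [11.0000, -32.5000]] (det J = 423.0000).
Solving J·Δ = −F gives Δ = (-1.1318, -0.3061).
Then the next iterate is (x, y)₁ = (1.3682, 0.6939).
Re-evaluating at (1.3682, 0.6939): F = (-2.936831, 0.105777), so ‖F‖₂ = 2.9387.

2.9387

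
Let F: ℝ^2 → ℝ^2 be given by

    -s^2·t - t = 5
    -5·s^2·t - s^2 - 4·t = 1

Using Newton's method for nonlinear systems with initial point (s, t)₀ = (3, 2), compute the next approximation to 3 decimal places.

At (3, 2): F = (-25.000, -108.000).
Jacobian J = [[-2·s·t, -s^2 - 1], [-10·s·t - 2·s, -5·s^2 - 4]].
At the point, J = [[-12.000, -10.000], [-66.000, -49.000]] (det J = -72.000).
Solving J·Δ = −F gives Δ = (2.014, -4.917).
Then the next iterate is (s, t)₁ = (5.014, -2.917).

(5.014, -2.917)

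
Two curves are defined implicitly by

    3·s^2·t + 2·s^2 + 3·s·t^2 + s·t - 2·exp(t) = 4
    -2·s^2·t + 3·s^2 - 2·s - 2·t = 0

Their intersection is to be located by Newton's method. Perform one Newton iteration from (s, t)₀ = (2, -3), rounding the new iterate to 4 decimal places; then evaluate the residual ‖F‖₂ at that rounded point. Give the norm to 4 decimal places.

11.8011

At (2, -3): F = (15.900426, 38.0000).
Jacobian J = [[6·s·t + 4·s + 3·t^2 + t, 3·s^2 + 6·s·t + s - 2·exp(t)], [-4·s·t + 6·s - 2, -2·s^2 - 2]].
At the point, J = [[-4.0000, -22.099574], [34.0000, -10.0000]] (det J = 791.385521).
Solving J·Δ = −F gives Δ = (-0.8602, 0.8752).
Then the next iterate is (s, t)₁ = (1.1398, -2.1248).
Re-evaluating at (1.1398, -2.1248): F = (3.094085, 11.388275), so ‖F‖₂ = 11.8011.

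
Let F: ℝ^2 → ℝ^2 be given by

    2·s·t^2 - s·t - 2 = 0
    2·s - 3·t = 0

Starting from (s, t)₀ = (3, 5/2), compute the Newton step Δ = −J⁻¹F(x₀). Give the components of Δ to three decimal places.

At (3, 5/2): F = (28.000, -1.500).
Jacobian J = [[2·t^2 - t, 4·s·t - s], [2, -3]].
At the point, J = [[10.000, 27.000], [2.000, -3.000]] (det J = -84.000).
Solving J·Δ = −F gives Δ = (-0.518, -0.845).

(-0.518, -0.845)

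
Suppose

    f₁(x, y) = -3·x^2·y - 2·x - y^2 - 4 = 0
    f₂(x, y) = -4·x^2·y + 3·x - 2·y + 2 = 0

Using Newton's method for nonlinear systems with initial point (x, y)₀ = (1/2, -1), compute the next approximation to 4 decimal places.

At (1/2, -1): F = (-5.2500, 6.5000).
Jacobian J = [[-6·x·y - 2, -3·x^2 - 2·y], [-8·x·y + 3, -4·x^2 - 2]].
At the point, J = [[1.0000, 1.2500], [7.0000, -3.0000]] (det J = -11.7500).
Solving J·Δ = −F gives Δ = (0.6489, 3.6809).
Then the next iterate is (x, y)₁ = (1.1489, 2.6809).

(1.1489, 2.6809)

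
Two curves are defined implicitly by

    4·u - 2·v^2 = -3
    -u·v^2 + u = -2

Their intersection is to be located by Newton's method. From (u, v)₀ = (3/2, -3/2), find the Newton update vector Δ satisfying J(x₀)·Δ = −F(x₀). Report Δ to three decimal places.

At (3/2, -3/2): F = (4.500, 0.125).
Jacobian J = [[4, -4·v], [-v^2 + 1, -2·u·v]].
At the point, J = [[4.000, 6.000], [-1.250, 4.500]] (det J = 25.500).
Solving J·Δ = −F gives Δ = (-0.765, -0.240).

(-0.765, -0.240)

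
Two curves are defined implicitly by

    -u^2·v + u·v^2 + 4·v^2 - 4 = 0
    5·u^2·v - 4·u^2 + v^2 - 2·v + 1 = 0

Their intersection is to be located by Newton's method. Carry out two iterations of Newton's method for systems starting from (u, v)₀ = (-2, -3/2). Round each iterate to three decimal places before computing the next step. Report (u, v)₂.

At (-2, -3/2): F = (6.500, -39.750).
Jacobian J = [[-2·u·v + v^2, -u^2 + 2·u·v + 8·v], [10·u·v - 8·u, 5·u^2 + 2·v - 2]].
At the point, J = [[-3.750, -10.000], [46.000, 15.000]] (det J = 403.750).
Solving J·Δ = −F gives Δ = (0.743, 0.371).
Then the next iterate is (u, v)₁ = (-1.257, -1.129).
Round to (-1.257, -1.129) and repeat: F = (1.28022, -10.70693), J = [[-1.56366, -7.77374], [24.24753, 3.64224]].
Δ = (0.430, 0.078), so (u, v)₂ = (-0.827, -1.051).

(-0.827, -1.051)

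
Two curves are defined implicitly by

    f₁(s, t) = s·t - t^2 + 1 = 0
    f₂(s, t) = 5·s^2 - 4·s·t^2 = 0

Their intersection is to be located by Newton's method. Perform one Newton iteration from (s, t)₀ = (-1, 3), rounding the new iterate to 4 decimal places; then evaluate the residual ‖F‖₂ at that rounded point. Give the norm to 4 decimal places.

At (-1, 3): F = (-11.0000, 41.0000).
Jacobian J = [[t, s - 2·t], [10·s - 4·t^2, -8·s·t]].
At the point, J = [[3.0000, -7.0000], [-46.0000, 24.0000]] (det J = -250.0000).
Solving J·Δ = −F gives Δ = (0.0920, -1.5320).
Then the next iterate is (s, t)₁ = (-0.9080, 1.4680).
Re-evaluating at (-0.9080, 1.4680): F = (-2.487968, 11.949367), so ‖F‖₂ = 12.2056.

12.2056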